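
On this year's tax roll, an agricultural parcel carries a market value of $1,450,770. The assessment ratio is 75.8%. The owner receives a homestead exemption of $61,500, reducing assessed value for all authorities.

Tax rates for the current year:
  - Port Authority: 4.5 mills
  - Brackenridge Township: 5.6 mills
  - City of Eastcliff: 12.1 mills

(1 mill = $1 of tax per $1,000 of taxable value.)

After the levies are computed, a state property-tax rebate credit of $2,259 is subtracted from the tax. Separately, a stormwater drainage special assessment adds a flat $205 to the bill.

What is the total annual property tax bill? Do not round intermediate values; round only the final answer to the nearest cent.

Assessed value = $1,450,770 × 0.758 = $1,099,683.66
Taxable value = $1,099,683.66 − $61,500 = $1,038,183.66
Port Authority: $1,038,183.66 × 0.0045 = $4,671.82647
Brackenridge Township: $1,038,183.66 × 0.0056 = $5,813.828496
City of Eastcliff: $1,038,183.66 × 0.0121 = $12,562.022286
Levies subtotal = $23,047.677252
After credit = $23,047.677252 − $2,259 = $20,788.677252
Total = $20,788.677252 + $205 = $20,993.677252

$20,993.68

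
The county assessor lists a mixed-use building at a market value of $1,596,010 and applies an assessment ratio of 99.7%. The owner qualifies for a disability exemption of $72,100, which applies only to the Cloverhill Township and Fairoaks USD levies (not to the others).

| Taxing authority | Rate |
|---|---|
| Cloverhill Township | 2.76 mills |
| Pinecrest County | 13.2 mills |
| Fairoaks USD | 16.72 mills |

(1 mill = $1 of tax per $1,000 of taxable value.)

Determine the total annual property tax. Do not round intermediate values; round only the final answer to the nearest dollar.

Assessed value = $1,596,010 × 0.997 = $1,591,221.97
Cloverhill Township: ($1,591,221.97 − $72,100) × 0.00276 = $1,519,121.97 × 0.00276 = $4,192.7766372
Pinecrest County: $1,591,221.97 × 0.0132 = $21,004.130004
Fairoaks USD: ($1,591,221.97 − $72,100) × 0.01672 = $1,519,121.97 × 0.01672 = $25,399.7193384
Total = $50,596.6259796

$50,597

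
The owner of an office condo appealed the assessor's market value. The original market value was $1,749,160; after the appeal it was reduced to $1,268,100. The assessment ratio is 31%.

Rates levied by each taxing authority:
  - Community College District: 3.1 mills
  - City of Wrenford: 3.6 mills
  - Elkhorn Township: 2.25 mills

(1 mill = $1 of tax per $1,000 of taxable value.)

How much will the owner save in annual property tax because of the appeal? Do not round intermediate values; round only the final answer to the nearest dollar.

$1,335

Old assessed value = $1,749,160 × 0.31 = $542,239.6
New assessed value = $1,268,100 × 0.31 = $393,111
Combined rate = 0.0031 + 0.0036 + 0.00225 = 0.00895
Old tax = $542,239.6 × 0.00895 = $4,853.04442
New tax = $393,111 × 0.00895 = $3,518.34345
Reduction = $4,853.04442 − $3,518.34345 = $1,334.70097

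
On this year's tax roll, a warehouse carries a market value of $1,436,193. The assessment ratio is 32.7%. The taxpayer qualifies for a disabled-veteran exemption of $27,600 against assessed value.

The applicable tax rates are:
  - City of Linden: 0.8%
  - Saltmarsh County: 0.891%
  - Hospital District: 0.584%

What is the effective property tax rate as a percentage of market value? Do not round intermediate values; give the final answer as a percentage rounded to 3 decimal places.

0.700%

Assessed value = $1,436,193 × 0.327 = $469,635.111
Taxable value = $469,635.111 − $27,600 = $442,035.111
City of Linden: $442,035.111 × 0.008 = $3,536.280888
Saltmarsh County: $442,035.111 × 0.00891 = $3,938.53283901
Hospital District: $442,035.111 × 0.00584 = $2,581.48504824
Total tax = $10,056.29877525
Effective rate = $10,056.29877525 ÷ $1,436,193 = 0.700% of market value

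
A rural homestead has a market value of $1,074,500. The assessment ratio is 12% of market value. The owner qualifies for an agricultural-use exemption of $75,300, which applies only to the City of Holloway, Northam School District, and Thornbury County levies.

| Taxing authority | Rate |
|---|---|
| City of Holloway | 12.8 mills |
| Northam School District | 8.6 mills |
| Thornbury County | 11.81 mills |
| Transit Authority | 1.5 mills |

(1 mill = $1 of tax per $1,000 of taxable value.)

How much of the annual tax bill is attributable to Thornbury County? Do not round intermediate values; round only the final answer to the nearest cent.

Assessed value = $1,074,500 × 0.12 = $128,940
Thornbury County taxable value = $128,940 − $75,300 = $53,640
Thornbury County levy = $53,640 × 0.01181 = $633.4884

$633.49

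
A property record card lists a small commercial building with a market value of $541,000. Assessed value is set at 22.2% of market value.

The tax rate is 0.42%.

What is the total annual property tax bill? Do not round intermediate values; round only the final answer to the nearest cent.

Assessed value = $541,000 × 0.222 = $120,102
Tax = $120,102 × 0.0042 = $504.4284

$504.43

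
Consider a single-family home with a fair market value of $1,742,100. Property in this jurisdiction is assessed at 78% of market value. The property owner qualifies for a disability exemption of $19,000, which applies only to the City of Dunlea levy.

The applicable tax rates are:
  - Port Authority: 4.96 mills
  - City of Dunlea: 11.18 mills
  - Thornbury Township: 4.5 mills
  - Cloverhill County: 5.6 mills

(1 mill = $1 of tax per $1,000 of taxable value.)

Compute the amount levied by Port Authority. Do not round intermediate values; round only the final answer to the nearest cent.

$6,739.84

Assessed value = $1,742,100 × 0.78 = $1,358,838
Port Authority taxable value = $1,358,838 (exemption does not apply)
Port Authority levy = $1,358,838 × 0.00496 = $6,739.83648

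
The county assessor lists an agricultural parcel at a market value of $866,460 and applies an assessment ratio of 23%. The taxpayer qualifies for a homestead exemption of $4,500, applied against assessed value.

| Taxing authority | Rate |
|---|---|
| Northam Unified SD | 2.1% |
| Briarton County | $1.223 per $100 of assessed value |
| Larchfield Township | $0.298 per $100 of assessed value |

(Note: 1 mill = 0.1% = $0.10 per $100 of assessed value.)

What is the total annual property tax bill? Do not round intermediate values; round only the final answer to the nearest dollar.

$7,053

Assessed value = $866,460 × 0.23 = $199,285.8
Taxable value = $199,285.8 − $4,500 = $194,785.8
Northam Unified SD: $194,785.8 × 0.021 = $4,090.5018
Briarton County: $194,785.8 × 0.01223 = $2,382.230334
Larchfield Township: $194,785.8 × 0.00298 = $580.461684
Total = $7,053.193818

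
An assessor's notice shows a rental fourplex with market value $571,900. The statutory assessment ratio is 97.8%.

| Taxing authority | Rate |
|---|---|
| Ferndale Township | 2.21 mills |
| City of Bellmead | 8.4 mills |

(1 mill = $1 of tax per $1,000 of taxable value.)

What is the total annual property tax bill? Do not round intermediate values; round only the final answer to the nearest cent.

$5,934.37

Assessed value = $571,900 × 0.978 = $559,318.2
Ferndale Township: $559,318.2 × 0.00221 = $1,236.093222
City of Bellmead: $559,318.2 × 0.0084 = $4,698.27288
Total = $1,236.093222 + $4,698.27288 = $5,934.366102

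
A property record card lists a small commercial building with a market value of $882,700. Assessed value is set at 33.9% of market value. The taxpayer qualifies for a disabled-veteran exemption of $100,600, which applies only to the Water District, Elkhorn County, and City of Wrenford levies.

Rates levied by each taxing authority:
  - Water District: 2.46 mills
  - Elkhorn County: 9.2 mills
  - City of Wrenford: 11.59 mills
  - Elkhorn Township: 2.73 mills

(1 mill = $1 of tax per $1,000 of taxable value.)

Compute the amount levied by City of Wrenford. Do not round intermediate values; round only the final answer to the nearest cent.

$2,302.18

Assessed value = $882,700 × 0.339 = $299,235.3
City of Wrenford taxable value = $299,235.3 − $100,600 = $198,635.3
City of Wrenford levy = $198,635.3 × 0.01159 = $2,302.183127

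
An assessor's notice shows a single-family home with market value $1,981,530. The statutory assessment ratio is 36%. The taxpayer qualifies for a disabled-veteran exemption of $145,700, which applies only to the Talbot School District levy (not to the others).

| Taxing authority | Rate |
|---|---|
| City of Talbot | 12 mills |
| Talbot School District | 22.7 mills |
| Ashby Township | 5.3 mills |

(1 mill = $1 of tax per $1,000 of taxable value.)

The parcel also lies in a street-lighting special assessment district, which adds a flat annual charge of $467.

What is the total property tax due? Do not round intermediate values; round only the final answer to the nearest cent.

Assessed value = $1,981,530 × 0.36 = $713,350.8
City of Talbot: $713,350.8 × 0.012 = $8,560.2096
Talbot School District: ($713,350.8 − $145,700) × 0.0227 = $567,650.8 × 0.0227 = $12,885.67316
Ashby Township: $713,350.8 × 0.0053 = $3,780.75924
Levies subtotal = $25,226.642
Total = $25,226.642 + $467 = $25,693.642

$25,693.64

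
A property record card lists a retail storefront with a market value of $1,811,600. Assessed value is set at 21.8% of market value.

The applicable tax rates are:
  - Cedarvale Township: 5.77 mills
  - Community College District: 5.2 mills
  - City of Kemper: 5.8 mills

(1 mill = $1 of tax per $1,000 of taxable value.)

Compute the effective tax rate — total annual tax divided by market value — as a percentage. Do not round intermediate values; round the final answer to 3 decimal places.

Assessed value = $1,811,600 × 0.218 = $394,928.8
Cedarvale Township: $394,928.8 × 0.00577 = $2,278.739176
Community College District: $394,928.8 × 0.0052 = $2,053.62976
City of Kemper: $394,928.8 × 0.0058 = $2,290.58704
Total tax = $6,622.955976
Effective rate = $6,622.955976 ÷ $1,811,600 = 0.366% of market value

0.366%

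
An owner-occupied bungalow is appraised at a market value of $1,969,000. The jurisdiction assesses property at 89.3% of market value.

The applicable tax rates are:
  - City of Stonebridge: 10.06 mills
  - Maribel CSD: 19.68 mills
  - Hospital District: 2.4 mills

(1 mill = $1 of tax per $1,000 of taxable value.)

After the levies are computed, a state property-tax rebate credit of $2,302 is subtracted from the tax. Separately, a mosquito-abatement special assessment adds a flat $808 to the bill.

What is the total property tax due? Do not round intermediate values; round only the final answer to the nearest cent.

$55,018.31

Assessed value = $1,969,000 × 0.893 = $1,758,317
City of Stonebridge: $1,758,317 × 0.01006 = $17,688.66902
Maribel CSD: $1,758,317 × 0.01968 = $34,603.67856
Hospital District: $1,758,317 × 0.0024 = $4,219.9608
Levies subtotal = $56,512.30838
After credit = $56,512.30838 − $2,302 = $54,210.30838
Total = $54,210.30838 + $808 = $55,018.30838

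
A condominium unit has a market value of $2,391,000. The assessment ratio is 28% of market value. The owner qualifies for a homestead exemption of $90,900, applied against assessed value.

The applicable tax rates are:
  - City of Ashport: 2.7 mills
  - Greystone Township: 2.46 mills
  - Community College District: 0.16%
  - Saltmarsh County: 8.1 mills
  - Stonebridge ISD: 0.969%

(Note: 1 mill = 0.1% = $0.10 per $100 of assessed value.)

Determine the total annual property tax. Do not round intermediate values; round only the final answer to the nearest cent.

Assessed value = $2,391,000 × 0.28 = $669,480
Taxable value = $669,480 − $90,900 = $578,580
City of Ashport: $578,580 × 0.0027 = $1,562.166
Greystone Township: $578,580 × 0.00246 = $1,423.3068
Community College District: $578,580 × 0.0016 = $925.728
Saltmarsh County: $578,580 × 0.0081 = $4,686.498
Stonebridge ISD: $578,580 × 0.00969 = $5,606.4402
Total = $14,204.139

$14,204.14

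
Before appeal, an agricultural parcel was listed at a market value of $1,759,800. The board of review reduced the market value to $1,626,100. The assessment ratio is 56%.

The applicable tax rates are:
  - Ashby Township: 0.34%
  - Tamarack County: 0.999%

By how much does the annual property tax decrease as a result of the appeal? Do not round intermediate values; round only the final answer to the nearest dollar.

Old assessed value = $1,759,800 × 0.56 = $985,488
New assessed value = $1,626,100 × 0.56 = $910,616
Combined rate = 0.0034 + 0.00999 = 0.01339
Old tax = $985,488 × 0.01339 = $13,195.68432
New tax = $910,616 × 0.01339 = $12,193.14824
Reduction = $13,195.68432 − $12,193.14824 = $1,002.53608

$1,003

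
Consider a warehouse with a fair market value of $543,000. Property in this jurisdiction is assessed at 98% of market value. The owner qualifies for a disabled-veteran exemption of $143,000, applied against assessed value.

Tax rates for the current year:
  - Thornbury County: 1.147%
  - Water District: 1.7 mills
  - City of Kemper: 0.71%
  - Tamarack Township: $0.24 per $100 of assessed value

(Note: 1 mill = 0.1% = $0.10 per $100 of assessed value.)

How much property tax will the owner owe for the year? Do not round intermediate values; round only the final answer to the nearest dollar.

Assessed value = $543,000 × 0.98 = $532,140
Taxable value = $532,140 − $143,000 = $389,140
Thornbury County: $389,140 × 0.01147 = $4,463.4358
Water District: $389,140 × 0.0017 = $661.538
City of Kemper: $389,140 × 0.0071 = $2,762.894
Tamarack Township: $389,140 × 0.0024 = $933.936
Total = $8,821.8038

$8,822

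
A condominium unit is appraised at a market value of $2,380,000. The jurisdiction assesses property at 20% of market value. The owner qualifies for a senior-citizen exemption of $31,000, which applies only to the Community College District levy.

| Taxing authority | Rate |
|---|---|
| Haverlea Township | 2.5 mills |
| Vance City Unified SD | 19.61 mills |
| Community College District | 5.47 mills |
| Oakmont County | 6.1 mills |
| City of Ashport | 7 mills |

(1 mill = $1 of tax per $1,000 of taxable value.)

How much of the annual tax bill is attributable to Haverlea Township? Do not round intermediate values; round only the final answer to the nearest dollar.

Assessed value = $2,380,000 × 0.2 = $476,000
Haverlea Township taxable value = $476,000 (exemption does not apply)
Haverlea Township levy = $476,000 × 0.0025 = $1,190

$1,190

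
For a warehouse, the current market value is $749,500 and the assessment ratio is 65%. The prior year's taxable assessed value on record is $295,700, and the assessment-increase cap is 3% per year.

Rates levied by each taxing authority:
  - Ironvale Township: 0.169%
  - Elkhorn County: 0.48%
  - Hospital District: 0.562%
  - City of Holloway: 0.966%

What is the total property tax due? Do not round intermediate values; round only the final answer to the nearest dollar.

Uncapped assessed value = $749,500 × 0.65 = $487,175
Cap limit = $295,700 × 1.03 = $304,571
Taxable assessed value = min($487,175, $304,571) = $304,571 (cap binds)
Ironvale Township: $304,571 × 0.00169 = $514.72499
Elkhorn County: $304,571 × 0.0048 = $1,461.9408
Hospital District: $304,571 × 0.00562 = $1,711.68902
City of Holloway: $304,571 × 0.00966 = $2,942.15586
Total = $6,630.51067

$6,631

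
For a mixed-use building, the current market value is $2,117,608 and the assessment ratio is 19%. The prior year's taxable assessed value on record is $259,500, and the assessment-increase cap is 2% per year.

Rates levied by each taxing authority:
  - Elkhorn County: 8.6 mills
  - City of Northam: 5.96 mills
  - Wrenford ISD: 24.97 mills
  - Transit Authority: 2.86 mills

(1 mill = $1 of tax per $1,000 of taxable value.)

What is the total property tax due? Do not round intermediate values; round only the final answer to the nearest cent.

Uncapped assessed value = $2,117,608 × 0.19 = $402,345.52
Cap limit = $259,500 × 1.02 = $264,690
Taxable assessed value = min($402,345.52, $264,690) = $264,690 (cap binds)
Elkhorn County: $264,690 × 0.0086 = $2,276.334
City of Northam: $264,690 × 0.00596 = $1,577.5524
Wrenford ISD: $264,690 × 0.02497 = $6,609.3093
Transit Authority: $264,690 × 0.00286 = $757.0134
Total = $11,220.2091

$11,220.21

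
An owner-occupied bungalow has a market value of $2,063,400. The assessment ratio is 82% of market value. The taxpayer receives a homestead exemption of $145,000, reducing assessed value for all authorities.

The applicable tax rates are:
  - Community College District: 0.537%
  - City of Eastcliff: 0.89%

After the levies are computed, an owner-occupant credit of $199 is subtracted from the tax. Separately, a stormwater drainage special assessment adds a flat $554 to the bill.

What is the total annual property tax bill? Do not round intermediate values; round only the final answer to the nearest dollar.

$22,431

Assessed value = $2,063,400 × 0.82 = $1,691,988
Taxable value = $1,691,988 − $145,000 = $1,546,988
Community College District: $1,546,988 × 0.00537 = $8,307.32556
City of Eastcliff: $1,546,988 × 0.0089 = $13,768.1932
Levies subtotal = $22,075.51876
After credit = $22,075.51876 − $199 = $21,876.51876
Total = $21,876.51876 + $554 = $22,430.51876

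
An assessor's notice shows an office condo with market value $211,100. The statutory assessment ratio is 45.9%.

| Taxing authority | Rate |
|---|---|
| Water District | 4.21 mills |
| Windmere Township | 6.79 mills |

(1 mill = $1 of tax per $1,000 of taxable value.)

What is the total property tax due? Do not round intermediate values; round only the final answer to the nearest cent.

Assessed value = $211,100 × 0.459 = $96,894.9
Water District: $96,894.9 × 0.00421 = $407.927529
Windmere Township: $96,894.9 × 0.00679 = $657.916371
Total = $407.927529 + $657.916371 = $1,065.8439

$1,065.84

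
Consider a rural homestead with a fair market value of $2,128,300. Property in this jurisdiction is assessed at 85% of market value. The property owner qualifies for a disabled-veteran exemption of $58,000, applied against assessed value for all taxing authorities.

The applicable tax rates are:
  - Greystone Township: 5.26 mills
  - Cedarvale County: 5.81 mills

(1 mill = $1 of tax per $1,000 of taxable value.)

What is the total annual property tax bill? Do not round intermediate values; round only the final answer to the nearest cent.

Assessed value = $2,128,300 × 0.85 = $1,809,055
Taxable value = $1,809,055 − $58,000 = $1,751,055
Greystone Township: $1,751,055 × 0.00526 = $9,210.5493
Cedarvale County: $1,751,055 × 0.00581 = $10,173.62955
Total = $9,210.5493 + $10,173.62955 = $19,384.17885

$19,384.18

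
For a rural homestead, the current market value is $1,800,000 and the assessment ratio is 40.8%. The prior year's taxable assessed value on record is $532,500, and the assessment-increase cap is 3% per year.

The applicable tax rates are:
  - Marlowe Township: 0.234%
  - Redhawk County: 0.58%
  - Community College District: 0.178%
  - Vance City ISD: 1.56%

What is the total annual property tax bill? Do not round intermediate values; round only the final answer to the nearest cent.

Uncapped assessed value = $1,800,000 × 0.408 = $734,400
Cap limit = $532,500 × 1.03 = $548,475
Taxable assessed value = min($734,400, $548,475) = $548,475 (cap binds)
Marlowe Township: $548,475 × 0.00234 = $1,283.4315
Redhawk County: $548,475 × 0.0058 = $3,181.155
Community College District: $548,475 × 0.00178 = $976.2855
Vance City ISD: $548,475 × 0.0156 = $8,556.21
Total = $13,997.082

$13,997.08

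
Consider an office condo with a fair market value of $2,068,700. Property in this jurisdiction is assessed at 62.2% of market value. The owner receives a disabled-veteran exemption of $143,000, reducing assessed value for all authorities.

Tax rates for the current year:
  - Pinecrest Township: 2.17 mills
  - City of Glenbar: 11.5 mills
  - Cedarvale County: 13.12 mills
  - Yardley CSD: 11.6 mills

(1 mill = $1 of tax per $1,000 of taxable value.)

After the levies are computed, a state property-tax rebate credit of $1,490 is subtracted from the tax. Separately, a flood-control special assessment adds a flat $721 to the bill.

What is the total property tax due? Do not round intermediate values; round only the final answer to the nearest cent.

Assessed value = $2,068,700 × 0.622 = $1,286,731.4
Taxable value = $1,286,731.4 − $143,000 = $1,143,731.4
Pinecrest Township: $1,143,731.4 × 0.00217 = $2,481.897138
City of Glenbar: $1,143,731.4 × 0.0115 = $13,152.9111
Cedarvale County: $1,143,731.4 × 0.01312 = $15,005.755968
Yardley CSD: $1,143,731.4 × 0.0116 = $13,267.28424
Levies subtotal = $43,907.848446
After credit = $43,907.848446 − $1,490 = $42,417.848446
Total = $42,417.848446 + $721 = $43,138.848446

$43,138.85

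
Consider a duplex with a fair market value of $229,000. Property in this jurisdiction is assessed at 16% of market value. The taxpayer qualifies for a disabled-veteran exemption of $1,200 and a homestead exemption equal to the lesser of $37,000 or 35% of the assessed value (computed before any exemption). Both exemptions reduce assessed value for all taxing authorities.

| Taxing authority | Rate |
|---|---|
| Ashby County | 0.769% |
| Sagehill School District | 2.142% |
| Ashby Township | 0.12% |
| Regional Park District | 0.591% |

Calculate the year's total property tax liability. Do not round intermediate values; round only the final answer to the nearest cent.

$819.15

Assessed value = $229,000 × 0.16 = $36,640
Homestead exemption = min($37,000, 35% × $36,640) = min($37,000, $12,824) = $12,824 (percentage binds)
Taxable value = $36,640 − $1,200 − $12,824 = $22,616
Ashby County: $22,616 × 0.00769 = $173.91704
Sagehill School District: $22,616 × 0.02142 = $484.43472
Ashby Township: $22,616 × 0.0012 = $27.1392
Regional Park District: $22,616 × 0.00591 = $133.66056
Total = $819.15152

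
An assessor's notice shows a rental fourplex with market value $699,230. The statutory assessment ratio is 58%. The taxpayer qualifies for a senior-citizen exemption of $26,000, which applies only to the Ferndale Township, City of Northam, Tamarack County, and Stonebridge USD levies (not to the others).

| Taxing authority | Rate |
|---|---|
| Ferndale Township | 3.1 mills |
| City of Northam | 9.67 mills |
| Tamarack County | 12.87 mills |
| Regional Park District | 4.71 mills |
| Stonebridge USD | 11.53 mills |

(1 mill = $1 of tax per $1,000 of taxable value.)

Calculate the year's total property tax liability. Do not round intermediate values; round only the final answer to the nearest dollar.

Assessed value = $699,230 × 0.58 = $405,553.4
Ferndale Township: ($405,553.4 − $26,000) × 0.0031 = $379,553.4 × 0.0031 = $1,176.61554
City of Northam: ($405,553.4 − $26,000) × 0.00967 = $379,553.4 × 0.00967 = $3,670.281378
Tamarack County: ($405,553.4 − $26,000) × 0.01287 = $379,553.4 × 0.01287 = $4,884.852258
Regional Park District: $405,553.4 × 0.00471 = $1,910.156514
Stonebridge USD: ($405,553.4 − $26,000) × 0.01153 = $379,553.4 × 0.01153 = $4,376.250702
Total = $16,018.156392

$16,018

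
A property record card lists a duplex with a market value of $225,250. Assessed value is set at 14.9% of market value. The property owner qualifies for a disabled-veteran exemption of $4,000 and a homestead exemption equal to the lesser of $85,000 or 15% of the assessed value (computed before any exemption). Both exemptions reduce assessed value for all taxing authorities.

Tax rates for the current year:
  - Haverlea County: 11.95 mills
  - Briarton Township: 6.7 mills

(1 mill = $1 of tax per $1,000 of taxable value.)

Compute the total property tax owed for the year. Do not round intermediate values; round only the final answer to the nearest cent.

$457.45

Assessed value = $225,250 × 0.149 = $33,562.25
Homestead exemption = min($85,000, 15% × $33,562.25) = min($85,000, $5,034.3375) = $5,034.3375 (percentage binds)
Taxable value = $33,562.25 − $4,000 − $5,034.3375 = $24,527.9125
Haverlea County: $24,527.9125 × 0.01195 = $293.108554375
Briarton Township: $24,527.9125 × 0.0067 = $164.33701375
Total = $457.445568125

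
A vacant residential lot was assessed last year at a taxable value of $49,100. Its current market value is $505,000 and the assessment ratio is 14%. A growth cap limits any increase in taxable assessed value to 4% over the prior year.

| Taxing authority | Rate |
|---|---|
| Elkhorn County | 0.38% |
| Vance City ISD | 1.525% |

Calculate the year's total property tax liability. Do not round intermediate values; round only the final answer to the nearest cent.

$972.77

Uncapped assessed value = $505,000 × 0.14 = $70,700
Cap limit = $49,100 × 1.04 = $51,064
Taxable assessed value = min($70,700, $51,064) = $51,064 (cap binds)
Elkhorn County: $51,064 × 0.0038 = $194.0432
Vance City ISD: $51,064 × 0.01525 = $778.726
Total = $972.7692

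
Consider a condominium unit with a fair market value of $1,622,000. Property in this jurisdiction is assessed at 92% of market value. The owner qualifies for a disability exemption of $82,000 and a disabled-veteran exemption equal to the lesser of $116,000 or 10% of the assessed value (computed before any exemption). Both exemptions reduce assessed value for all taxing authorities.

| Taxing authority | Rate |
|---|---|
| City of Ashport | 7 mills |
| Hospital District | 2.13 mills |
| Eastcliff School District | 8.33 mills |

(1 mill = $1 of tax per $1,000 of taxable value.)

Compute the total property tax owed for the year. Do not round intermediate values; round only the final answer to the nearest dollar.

Assessed value = $1,622,000 × 0.92 = $1,492,240
Disabled-veteran exemption = min($116,000, 10% × $1,492,240) = min($116,000, $149,224) = $116,000 (dollar cap binds)
Taxable value = $1,492,240 − $82,000 − $116,000 = $1,294,240
City of Ashport: $1,294,240 × 0.007 = $9,059.68
Hospital District: $1,294,240 × 0.00213 = $2,756.7312
Eastcliff School District: $1,294,240 × 0.00833 = $10,781.0192
Total = $22,597.4304

$22,597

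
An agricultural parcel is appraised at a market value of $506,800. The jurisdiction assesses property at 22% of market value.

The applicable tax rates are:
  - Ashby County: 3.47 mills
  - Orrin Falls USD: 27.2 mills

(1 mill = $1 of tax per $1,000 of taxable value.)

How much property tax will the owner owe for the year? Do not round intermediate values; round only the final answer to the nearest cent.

Assessed value = $506,800 × 0.22 = $111,496
Ashby County: $111,496 × 0.00347 = $386.89112
Orrin Falls USD: $111,496 × 0.0272 = $3,032.6912
Total = $386.89112 + $3,032.6912 = $3,419.58232

$3,419.58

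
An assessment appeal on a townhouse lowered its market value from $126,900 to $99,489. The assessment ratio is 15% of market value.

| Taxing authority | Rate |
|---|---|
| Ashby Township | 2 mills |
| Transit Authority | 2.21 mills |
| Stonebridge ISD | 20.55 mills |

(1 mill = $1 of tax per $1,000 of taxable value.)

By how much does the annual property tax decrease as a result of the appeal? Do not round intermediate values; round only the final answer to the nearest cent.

$101.80

Old assessed value = $126,900 × 0.15 = $19,035
New assessed value = $99,489 × 0.15 = $14,923.35
Combined rate = 0.002 + 0.00221 + 0.02055 = 0.02476
Old tax = $19,035 × 0.02476 = $471.3066
New tax = $14,923.35 × 0.02476 = $369.502146
Reduction = $471.3066 − $369.502146 = $101.804454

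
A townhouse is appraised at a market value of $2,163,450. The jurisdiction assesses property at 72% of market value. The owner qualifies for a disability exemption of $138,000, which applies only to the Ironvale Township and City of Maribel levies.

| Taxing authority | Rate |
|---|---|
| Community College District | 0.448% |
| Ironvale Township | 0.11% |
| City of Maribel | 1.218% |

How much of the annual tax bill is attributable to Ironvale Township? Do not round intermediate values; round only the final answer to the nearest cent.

Assessed value = $2,163,450 × 0.72 = $1,557,684
Ironvale Township taxable value = $1,557,684 − $138,000 = $1,419,684
Ironvale Township levy = $1,419,684 × 0.0011 = $1,561.6524

$1,561.65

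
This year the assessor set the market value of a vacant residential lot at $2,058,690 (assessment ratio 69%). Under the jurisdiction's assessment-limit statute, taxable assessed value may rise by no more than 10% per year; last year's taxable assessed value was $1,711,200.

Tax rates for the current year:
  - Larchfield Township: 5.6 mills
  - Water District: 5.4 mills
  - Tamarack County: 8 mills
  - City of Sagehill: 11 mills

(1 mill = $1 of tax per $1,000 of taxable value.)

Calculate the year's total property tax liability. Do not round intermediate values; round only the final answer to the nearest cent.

$42,614.88

Uncapped assessed value = $2,058,690 × 0.69 = $1,420,496.1
Cap limit = $1,711,200 × 1.1 = $1,882,320
Taxable assessed value = min($1,420,496.1, $1,882,320) = $1,420,496.1 (cap does not bind)
Larchfield Township: $1,420,496.1 × 0.0056 = $7,954.77816
Water District: $1,420,496.1 × 0.0054 = $7,670.67894
Tamarack County: $1,420,496.1 × 0.008 = $11,363.9688
City of Sagehill: $1,420,496.1 × 0.011 = $15,625.4571
Total = $42,614.883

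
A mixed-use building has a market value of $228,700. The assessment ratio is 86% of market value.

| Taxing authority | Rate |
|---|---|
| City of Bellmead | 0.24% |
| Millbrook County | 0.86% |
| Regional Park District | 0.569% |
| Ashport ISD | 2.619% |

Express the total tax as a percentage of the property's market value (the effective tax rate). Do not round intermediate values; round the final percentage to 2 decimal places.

3.69%

Assessed value = $228,700 × 0.86 = $196,682
City of Bellmead: $196,682 × 0.0024 = $472.0368
Millbrook County: $196,682 × 0.0086 = $1,691.4652
Regional Park District: $196,682 × 0.00569 = $1,119.12058
Ashport ISD: $196,682 × 0.02619 = $5,151.10158
Total tax = $8,433.72416
Effective rate = $8,433.72416 ÷ $228,700 = 3.69% of market value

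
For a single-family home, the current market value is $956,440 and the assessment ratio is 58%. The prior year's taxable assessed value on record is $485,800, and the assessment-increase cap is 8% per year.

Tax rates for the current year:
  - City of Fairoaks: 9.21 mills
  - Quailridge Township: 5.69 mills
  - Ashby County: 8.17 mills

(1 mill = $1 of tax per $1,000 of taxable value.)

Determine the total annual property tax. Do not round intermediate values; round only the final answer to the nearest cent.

Uncapped assessed value = $956,440 × 0.58 = $554,735.2
Cap limit = $485,800 × 1.08 = $524,664
Taxable assessed value = min($554,735.2, $524,664) = $524,664 (cap binds)
City of Fairoaks: $524,664 × 0.00921 = $4,832.15544
Quailridge Township: $524,664 × 0.00569 = $2,985.33816
Ashby County: $524,664 × 0.00817 = $4,286.50488
Total = $12,103.99848

$12,104.00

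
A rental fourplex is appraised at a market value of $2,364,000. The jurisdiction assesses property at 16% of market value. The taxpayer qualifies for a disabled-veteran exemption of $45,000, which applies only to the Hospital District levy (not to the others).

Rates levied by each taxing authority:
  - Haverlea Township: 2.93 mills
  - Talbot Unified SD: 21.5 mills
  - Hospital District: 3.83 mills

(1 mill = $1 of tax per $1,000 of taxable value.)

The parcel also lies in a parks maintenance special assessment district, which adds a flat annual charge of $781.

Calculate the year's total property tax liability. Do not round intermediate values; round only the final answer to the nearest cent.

Assessed value = $2,364,000 × 0.16 = $378,240
Haverlea Township: $378,240 × 0.00293 = $1,108.2432
Talbot Unified SD: $378,240 × 0.0215 = $8,132.16
Hospital District: ($378,240 − $45,000) × 0.00383 = $333,240 × 0.00383 = $1,276.3092
Levies subtotal = $10,516.7124
Total = $10,516.7124 + $781 = $11,297.7124

$11,297.71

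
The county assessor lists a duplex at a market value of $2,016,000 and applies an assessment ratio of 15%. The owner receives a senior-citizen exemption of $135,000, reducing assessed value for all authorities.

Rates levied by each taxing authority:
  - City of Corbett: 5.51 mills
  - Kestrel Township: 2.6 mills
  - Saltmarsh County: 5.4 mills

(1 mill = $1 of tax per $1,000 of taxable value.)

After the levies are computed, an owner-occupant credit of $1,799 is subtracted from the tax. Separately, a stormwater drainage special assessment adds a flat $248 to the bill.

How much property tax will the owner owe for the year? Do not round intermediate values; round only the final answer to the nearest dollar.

$711

Assessed value = $2,016,000 × 0.15 = $302,400
Taxable value = $302,400 − $135,000 = $167,400
City of Corbett: $167,400 × 0.00551 = $922.374
Kestrel Township: $167,400 × 0.0026 = $435.24
Saltmarsh County: $167,400 × 0.0054 = $903.96
Levies subtotal = $2,261.574
After credit = $2,261.574 − $1,799 = $462.574
Total = $462.574 + $248 = $710.574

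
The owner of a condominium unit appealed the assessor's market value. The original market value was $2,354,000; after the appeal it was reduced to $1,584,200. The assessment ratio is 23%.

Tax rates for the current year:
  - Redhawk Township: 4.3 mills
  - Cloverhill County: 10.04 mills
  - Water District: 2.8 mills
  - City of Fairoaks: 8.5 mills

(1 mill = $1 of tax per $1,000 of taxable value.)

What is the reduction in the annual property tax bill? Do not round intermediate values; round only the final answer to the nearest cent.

$4,539.66

Old assessed value = $2,354,000 × 0.23 = $541,420
New assessed value = $1,584,200 × 0.23 = $364,366
Combined rate = 0.0043 + 0.01004 + 0.0028 + 0.0085 = 0.02564
Old tax = $541,420 × 0.02564 = $13,882.0088
New tax = $364,366 × 0.02564 = $9,342.34424
Reduction = $13,882.0088 − $9,342.34424 = $4,539.66456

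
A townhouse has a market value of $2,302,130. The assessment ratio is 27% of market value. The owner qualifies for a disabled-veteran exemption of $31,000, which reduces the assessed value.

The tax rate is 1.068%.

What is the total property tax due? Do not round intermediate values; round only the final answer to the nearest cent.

Assessed value = $2,302,130 × 0.27 = $621,575.1
Taxable value = $621,575.1 − $31,000 = $590,575.1
Tax = $590,575.1 × 0.01068 = $6,307.342068

$6,307.34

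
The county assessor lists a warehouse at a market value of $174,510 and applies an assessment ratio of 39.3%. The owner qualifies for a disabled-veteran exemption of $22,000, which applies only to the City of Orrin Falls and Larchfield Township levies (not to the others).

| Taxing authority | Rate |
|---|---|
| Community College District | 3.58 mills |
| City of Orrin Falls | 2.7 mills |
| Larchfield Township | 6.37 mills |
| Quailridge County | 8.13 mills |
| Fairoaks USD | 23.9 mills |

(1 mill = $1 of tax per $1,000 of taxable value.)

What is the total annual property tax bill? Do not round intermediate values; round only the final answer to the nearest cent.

Assessed value = $174,510 × 0.393 = $68,582.43
Community College District: $68,582.43 × 0.00358 = $245.5250994
City of Orrin Falls: ($68,582.43 − $22,000) × 0.0027 = $46,582.43 × 0.0027 = $125.772561
Larchfield Township: ($68,582.43 − $22,000) × 0.00637 = $46,582.43 × 0.00637 = $296.7300791
Quailridge County: $68,582.43 × 0.00813 = $557.5751559
Fairoaks USD: $68,582.43 × 0.0239 = $1,639.120077
Total = $2,864.7229724

$2,864.72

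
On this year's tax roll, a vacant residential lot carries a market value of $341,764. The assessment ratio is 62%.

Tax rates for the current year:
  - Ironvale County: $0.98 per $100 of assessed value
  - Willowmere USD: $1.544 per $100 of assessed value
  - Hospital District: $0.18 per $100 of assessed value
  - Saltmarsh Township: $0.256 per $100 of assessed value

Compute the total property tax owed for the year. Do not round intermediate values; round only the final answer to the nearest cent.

Assessed value = $341,764 × 0.62 = $211,893.68
Ironvale County: $211,893.68 × 0.0098 = $2,076.558064
Willowmere USD: $211,893.68 × 0.01544 = $3,271.6384192
Hospital District: $211,893.68 × 0.0018 = $381.408624
Saltmarsh Township: $211,893.68 × 0.00256 = $542.4478208
Total = $2,076.558064 + $3,271.6384192 + $381.408624 + $542.4478208 = $6,272.052928

$6,272.05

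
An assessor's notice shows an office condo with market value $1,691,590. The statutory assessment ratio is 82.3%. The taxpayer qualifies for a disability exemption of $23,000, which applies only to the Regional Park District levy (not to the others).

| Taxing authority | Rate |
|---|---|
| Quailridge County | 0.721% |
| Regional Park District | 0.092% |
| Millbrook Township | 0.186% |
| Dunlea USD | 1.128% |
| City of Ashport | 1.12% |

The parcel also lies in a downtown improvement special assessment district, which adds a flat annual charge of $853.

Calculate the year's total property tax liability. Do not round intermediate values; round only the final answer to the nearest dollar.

Assessed value = $1,691,590 × 0.823 = $1,392,178.57
Quailridge County: $1,392,178.57 × 0.00721 = $10,037.6074897
Regional Park District: ($1,392,178.57 − $23,000) × 0.00092 = $1,369,178.57 × 0.00092 = $1,259.6442844
Millbrook Township: $1,392,178.57 × 0.00186 = $2,589.4521402
Dunlea USD: $1,392,178.57 × 0.01128 = $15,703.7742696
City of Ashport: $1,392,178.57 × 0.0112 = $15,592.399984
Levies subtotal = $45,182.8781679
Total = $45,182.8781679 + $853 = $46,035.8781679

$46,036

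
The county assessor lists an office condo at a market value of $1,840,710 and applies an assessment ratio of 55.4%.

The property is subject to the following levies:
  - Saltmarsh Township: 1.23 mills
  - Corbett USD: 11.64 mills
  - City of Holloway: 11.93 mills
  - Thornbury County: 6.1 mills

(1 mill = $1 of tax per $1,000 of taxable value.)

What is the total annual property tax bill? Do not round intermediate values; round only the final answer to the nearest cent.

Assessed value = $1,840,710 × 0.554 = $1,019,753.34
Saltmarsh Township: $1,019,753.34 × 0.00123 = $1,254.2966082
Corbett USD: $1,019,753.34 × 0.01164 = $11,869.9288776
City of Holloway: $1,019,753.34 × 0.01193 = $12,165.6573462
Thornbury County: $1,019,753.34 × 0.0061 = $6,220.495374
Total = $1,254.2966082 + $11,869.9288776 + $12,165.6573462 + $6,220.495374 = $31,510.378206

$31,510.38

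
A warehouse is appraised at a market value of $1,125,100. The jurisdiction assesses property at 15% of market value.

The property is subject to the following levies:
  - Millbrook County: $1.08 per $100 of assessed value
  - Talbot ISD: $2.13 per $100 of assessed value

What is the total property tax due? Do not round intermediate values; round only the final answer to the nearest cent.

Assessed value = $1,125,100 × 0.15 = $168,765
Millbrook County: $168,765 × 0.0108 = $1,822.662
Talbot ISD: $168,765 × 0.0213 = $3,594.6945
Total = $1,822.662 + $3,594.6945 = $5,417.3565

$5,417.36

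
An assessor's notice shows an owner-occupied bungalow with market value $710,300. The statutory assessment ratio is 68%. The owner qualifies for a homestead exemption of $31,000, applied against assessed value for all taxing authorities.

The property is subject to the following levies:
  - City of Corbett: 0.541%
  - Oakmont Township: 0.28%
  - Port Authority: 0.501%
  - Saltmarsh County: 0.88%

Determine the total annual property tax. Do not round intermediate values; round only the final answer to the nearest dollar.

$9,953

Assessed value = $710,300 × 0.68 = $483,004
Taxable value = $483,004 − $31,000 = $452,004
City of Corbett: $452,004 × 0.00541 = $2,445.34164
Oakmont Township: $452,004 × 0.0028 = $1,265.6112
Port Authority: $452,004 × 0.00501 = $2,264.54004
Saltmarsh County: $452,004 × 0.0088 = $3,977.6352
Total = $2,445.34164 + $1,265.6112 + $2,264.54004 + $3,977.6352 = $9,953.12808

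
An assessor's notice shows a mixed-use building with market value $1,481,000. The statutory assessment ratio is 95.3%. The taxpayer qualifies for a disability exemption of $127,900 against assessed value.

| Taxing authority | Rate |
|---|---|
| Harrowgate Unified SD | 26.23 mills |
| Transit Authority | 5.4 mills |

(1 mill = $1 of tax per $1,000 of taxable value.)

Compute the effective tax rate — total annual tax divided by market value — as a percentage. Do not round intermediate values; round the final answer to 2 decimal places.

Assessed value = $1,481,000 × 0.953 = $1,411,393
Taxable value = $1,411,393 − $127,900 = $1,283,493
Harrowgate Unified SD: $1,283,493 × 0.02623 = $33,666.02139
Transit Authority: $1,283,493 × 0.0054 = $6,930.8622
Total tax = $40,596.88359
Effective rate = $40,596.88359 ÷ $1,481,000 = 2.74% of market value

2.74%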